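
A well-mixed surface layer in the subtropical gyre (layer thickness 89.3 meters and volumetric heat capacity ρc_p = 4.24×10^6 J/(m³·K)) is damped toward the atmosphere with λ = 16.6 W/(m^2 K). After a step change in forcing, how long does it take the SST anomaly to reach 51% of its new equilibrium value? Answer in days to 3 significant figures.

Areal heat capacity C = ρc_p × D = 4.24×10^6 × 89.3 = 3.79×10^8 J/(m²·K).
τ = C / λ = 3.79×10^8 / 16.6 = 2.28×10^7 s.
Fraction reached: 1 − e^(−t/τ) = 0.51 ⇒ t = −τ ln(1 − 0.51) = τ × 0.713.
t = 1.63×10^7 s = 188 days.

188 days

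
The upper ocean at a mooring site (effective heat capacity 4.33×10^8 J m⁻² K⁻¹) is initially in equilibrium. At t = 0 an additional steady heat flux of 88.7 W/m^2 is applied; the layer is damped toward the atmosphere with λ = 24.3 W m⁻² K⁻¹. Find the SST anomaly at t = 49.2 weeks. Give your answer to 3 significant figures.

Areal heat capacity C = 4.33×10^8 J m⁻² K⁻¹ (given).
τ = C / λ = 4.33×10^8 / 24.3 = 1.78×10^7 s.
Equilibrium anomaly ΔT_eq = F / λ = 88.7 / 24.3 = 3.65 K.
t = 49.2 weeks = 2.98×10^7 s, so t/τ = 1.67.
ΔT(t) = ΔT_eq (1 − e^(−t/τ)) = 3.65 × (1 − e^−1.67) = 2.96 K.

2.96 K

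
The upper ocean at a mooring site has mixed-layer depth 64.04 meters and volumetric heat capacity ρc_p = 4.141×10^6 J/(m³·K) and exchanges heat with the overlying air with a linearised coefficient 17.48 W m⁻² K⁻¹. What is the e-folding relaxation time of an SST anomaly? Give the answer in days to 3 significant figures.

176 days

Areal heat capacity C = ρc_p × D = 4.141×10^6 × 64.04 = 2.65×10^8 J/(m^2 K).
Relaxation time τ = C / λ = 2.65×10^8 / 17.48 = 1.52×10^7 s.
In days: 1.52×10^7 s / (86400 s/day) = 176 days.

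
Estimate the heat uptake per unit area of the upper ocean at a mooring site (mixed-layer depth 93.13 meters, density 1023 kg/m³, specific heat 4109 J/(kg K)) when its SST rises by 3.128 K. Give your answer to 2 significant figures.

1.2×10^9

Areal heat capacity C = ρ c_p D = 1023 × 4109 × 93.13 = 3.91×10^8 J m⁻² K⁻¹.
ΔQ = C ΔT = 3.91×10^8 × 3.128 = 1.22×10^9 J/m².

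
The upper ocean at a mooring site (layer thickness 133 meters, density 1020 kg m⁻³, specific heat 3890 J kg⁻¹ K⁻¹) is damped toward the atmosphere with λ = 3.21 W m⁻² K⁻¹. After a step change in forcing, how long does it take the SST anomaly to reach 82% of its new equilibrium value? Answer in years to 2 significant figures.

8.9 years

Areal heat capacity C = ρ c_p D = 1020 × 3890 × 133 = 5.28×10^8 J/(m²·K).
τ = C / λ = 5.28×10^8 / 3.21 = 1.64×10^8 s.
Fraction reached: 1 − e^(−t/τ) = 0.82 ⇒ t = −τ ln(1 − 0.82) = τ × 1.71.
t = 2.82×10^8 s = 8.93 years.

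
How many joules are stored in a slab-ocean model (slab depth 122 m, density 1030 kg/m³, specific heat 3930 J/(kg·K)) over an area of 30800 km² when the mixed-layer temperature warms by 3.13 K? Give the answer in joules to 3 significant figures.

4.76×10^19 J

Areal heat capacity C = ρ c_p D = 1030 × 3930 × 122 = 4.94×10^8 J/(m²·K).
Heat per unit area: q = C ΔT = 4.94×10^8 × 3.13 = 1.55×10^9 J/m².
Total heat: Q = q × A = 1.55×10^9 × (30800 × 10⁶ m²) = 4.76×10^19 J.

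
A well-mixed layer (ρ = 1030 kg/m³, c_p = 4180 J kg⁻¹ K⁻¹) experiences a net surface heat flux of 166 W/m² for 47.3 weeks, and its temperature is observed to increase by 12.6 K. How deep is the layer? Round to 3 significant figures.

87.5 m

Heat input Q = F Δt = 166 × 2.86×10^7 s = 4.75×10^9 J/m².
Required areal heat capacity C = Q / ΔT = 3.77×10^8 J/(m²·K).
Depth D = C / (ρ c_p) = 3.77×10^8 / (1030 × 4180) = 87.5 m.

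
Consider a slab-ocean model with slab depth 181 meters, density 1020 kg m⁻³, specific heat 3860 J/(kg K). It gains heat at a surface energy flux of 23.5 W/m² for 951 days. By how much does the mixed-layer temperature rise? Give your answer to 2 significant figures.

Areal heat capacity C = ρ c_p D = 1020 × 3860 × 181 = 7.13×10^8 J/(m^2 K).
Net heat input Q = F Δt = 23.5 × (951 days × 86400 s/day) = 1.93×10^9 J/m².
ΔT = Q / C = 1.93×10^9 / 7.13×10^8 = 2.71 K.

2.7 K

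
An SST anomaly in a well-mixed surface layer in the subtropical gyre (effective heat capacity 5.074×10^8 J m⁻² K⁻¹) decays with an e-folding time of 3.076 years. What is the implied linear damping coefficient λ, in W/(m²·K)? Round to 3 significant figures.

Areal heat capacity C = 5.074×10^8 J m⁻² K⁻¹ (given).
τ = 3.076 years = 9.71×10^7 s.
λ = C / τ = 5.07×10^8 / 9.71×10^7 = 5.23 W/(m²·K).

5.23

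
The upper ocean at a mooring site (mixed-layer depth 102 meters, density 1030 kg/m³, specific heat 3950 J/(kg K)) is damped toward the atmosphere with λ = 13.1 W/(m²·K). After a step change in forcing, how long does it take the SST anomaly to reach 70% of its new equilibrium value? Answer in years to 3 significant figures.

Areal heat capacity C = ρ c_p D = 1030 × 3950 × 102 = 4.15×10^8 J/(m^2 K).
τ = C / λ = 4.15×10^8 / 13.1 = 3.17×10^7 s.
Fraction reached: 1 − e^(−t/τ) = 0.70 ⇒ t = −τ ln(1 − 0.70) = τ × 1.20.
t = 3.81×10^7 s = 1.21 years.

1.21 years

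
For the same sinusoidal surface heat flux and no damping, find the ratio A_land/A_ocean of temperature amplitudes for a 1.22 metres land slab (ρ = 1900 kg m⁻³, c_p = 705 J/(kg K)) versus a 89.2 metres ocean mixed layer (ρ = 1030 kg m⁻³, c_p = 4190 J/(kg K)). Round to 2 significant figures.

240

C_ocean = 1030 × 4190 × 89.2 = 3.85×10^8 J/(m²·K).
C_land = 1900 × 705 × 1.22 = 1.63×10^6 J/(m²·K).
Undamped amplitude ∝ 1/C, so A_land/A_ocean = C_ocean/C_land = 236.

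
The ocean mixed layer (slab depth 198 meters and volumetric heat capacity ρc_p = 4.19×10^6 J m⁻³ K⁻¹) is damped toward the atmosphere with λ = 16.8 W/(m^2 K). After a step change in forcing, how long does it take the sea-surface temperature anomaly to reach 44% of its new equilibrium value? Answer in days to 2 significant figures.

Areal heat capacity C = ρc_p × D = 4.19×10^6 × 198 = 8.30×10^8 J/(m^2 K).
τ = C / λ = 8.30×10^8 / 16.8 = 4.94×10^7 s.
Fraction reached: 1 − e^(−t/τ) = 0.44 ⇒ t = −τ ln(1 − 0.44) = τ × 0.580.
t = 2.86×10^7 s = 331 days.

330 days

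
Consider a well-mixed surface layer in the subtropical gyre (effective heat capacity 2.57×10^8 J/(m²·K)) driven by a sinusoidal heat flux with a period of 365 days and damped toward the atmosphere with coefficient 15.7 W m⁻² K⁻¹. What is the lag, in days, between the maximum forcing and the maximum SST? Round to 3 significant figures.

74.0 days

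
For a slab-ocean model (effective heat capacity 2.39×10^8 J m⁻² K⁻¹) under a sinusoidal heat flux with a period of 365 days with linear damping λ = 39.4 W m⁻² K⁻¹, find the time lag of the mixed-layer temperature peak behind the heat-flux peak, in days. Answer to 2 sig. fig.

51 days

Areal heat capacity C = 2.39×10^8 J m⁻² K⁻¹ (given).
ω = 2π / 3.15×10^7 s = 1.99×10^-7 s⁻¹.
Phase lag φ = arctan(Cω/λ) = arctan(47.6/39.4) = 0.880 rad.
Time lag = φ / ω = 0.880 / 1.99×10^-7 = 4.41×10^6 s = 51.1 days.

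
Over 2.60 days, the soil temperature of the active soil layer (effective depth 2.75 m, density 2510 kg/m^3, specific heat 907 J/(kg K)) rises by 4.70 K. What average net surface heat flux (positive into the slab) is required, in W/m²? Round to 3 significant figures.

131

Areal heat capacity C = ρ c_p D = 2510 × 907 × 2.75 = 6.26×10^6 J/(m²·K).
Required heat per unit area: Q = C ΔT = 6.26×10^6 × 4.70 = 2.94×10^7 J/m².
Flux F = Q / Δt = 2.94×10^7 / 2.25×10^5 s = 131 W/m².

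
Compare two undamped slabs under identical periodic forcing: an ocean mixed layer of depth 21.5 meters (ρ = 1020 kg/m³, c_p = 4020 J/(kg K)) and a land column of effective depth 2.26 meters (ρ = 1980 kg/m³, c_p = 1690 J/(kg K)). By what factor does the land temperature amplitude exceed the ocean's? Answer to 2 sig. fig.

C_ocean = 1020 × 4020 × 21.5 = 8.82×10^7 J/(m²·K).
C_land = 1980 × 1690 × 2.26 = 7.56×10^6 J/(m²·K).
Undamped amplitude ∝ 1/C, so A_land/A_ocean = C_ocean/C_land = 11.7.

12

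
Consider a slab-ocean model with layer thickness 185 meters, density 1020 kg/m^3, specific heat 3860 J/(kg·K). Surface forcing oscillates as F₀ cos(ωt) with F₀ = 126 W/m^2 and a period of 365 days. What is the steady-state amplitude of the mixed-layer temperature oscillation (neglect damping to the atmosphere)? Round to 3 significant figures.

0.868 K

Areal heat capacity C = ρ c_p D = 1020 × 3860 × 185 = 7.28×10^8 J/(m^2 K).
Angular frequency ω = 2π / T = 2π / 3.15×10^7 s = 1.99×10^-7 s⁻¹.
Cω = 7.28×10^8 × 1.99×10^-7 = 145 W/(m²·K).
Amplitude A = F₀ / (Cω) = 126 / 145 = 0.868 K.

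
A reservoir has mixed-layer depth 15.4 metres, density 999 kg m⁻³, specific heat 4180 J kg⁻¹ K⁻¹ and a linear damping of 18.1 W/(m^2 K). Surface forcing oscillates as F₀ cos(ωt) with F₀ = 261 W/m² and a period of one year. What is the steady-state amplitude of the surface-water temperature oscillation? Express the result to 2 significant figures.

12 K

Areal heat capacity C = ρ c_p D = 999 × 4180 × 15.4 = 6.43×10^7 J/(m^2 K).
Angular frequency ω = 2π / T = 2π / 3.15×10^7 s = 1.99×10^-7 s⁻¹.
√((Cω)² + λ²) = √((12.8)² + 18.1²) = 22.2 W/(m²·K).
Amplitude A = F₀ / √((Cω)²+λ²) = 261 / 22.2 = 11.8 K.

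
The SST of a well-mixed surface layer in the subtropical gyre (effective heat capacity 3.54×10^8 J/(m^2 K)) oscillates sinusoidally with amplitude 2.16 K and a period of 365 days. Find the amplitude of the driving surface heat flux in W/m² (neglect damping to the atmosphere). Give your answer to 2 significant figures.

150

Areal heat capacity C = 3.54×10^8 J/(m^2 K) (given).
ω = 2π / 3.15×10^7 s = 1.99×10^-7 s⁻¹.
Cω = 3.54×10^8 × 1.99×10^-7 = 70.5 W/(m²·K).
F₀ = A × Cω = 2.16 × 70.5 = 152 W/m².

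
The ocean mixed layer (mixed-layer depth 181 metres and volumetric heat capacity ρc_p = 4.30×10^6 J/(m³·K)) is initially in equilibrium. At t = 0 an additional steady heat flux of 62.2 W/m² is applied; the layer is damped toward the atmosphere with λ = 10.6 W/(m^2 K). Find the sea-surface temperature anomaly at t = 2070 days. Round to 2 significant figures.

5.4 K

Areal heat capacity C = ρc_p × D = 4.30×10^6 × 181 = 7.78×10^8 J m⁻² K⁻¹.
τ = C / λ = 7.78×10^8 / 10.6 = 7.34×10^7 s.
Equilibrium anomaly ΔT_eq = F / λ = 62.2 / 10.6 = 5.87 K.
t = 2070 days = 1.79×10^8 s, so t/τ = 2.44.
ΔT(t) = ΔT_eq (1 − e^(−t/τ)) = 5.87 × (1 − e^−2.44) = 5.35 K.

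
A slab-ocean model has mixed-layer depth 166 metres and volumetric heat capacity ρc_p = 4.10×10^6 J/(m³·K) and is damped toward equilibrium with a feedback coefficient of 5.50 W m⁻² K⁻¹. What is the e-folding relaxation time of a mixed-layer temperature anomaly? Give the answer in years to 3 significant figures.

Areal heat capacity C = ρc_p × D = 4.10×10^6 × 166 = 6.81×10^8 J/(m^2 K).
Relaxation time τ = C / λ = 6.81×10^8 / 5.50 = 1.24×10^8 s.
In years: 1.24×10^8 s / (3.156×10^7 s/year) = 3.92 years.

3.92 years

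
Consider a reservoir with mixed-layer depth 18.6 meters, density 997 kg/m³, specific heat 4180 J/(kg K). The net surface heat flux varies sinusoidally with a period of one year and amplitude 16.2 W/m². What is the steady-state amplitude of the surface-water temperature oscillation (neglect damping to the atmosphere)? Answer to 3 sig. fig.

1.05 K

Areal heat capacity C = ρ c_p D = 997 × 4180 × 18.6 = 7.75×10^7 J/(m²·K).
Angular frequency ω = 2π / T = 2π / 3.15×10^7 s = 1.99×10^-7 s⁻¹.
Cω = 7.75×10^7 × 1.99×10^-7 = 15.4 W/(m²·K).
Amplitude A = F₀ / (Cω) = 16.2 / 15.4 = 1.05 K.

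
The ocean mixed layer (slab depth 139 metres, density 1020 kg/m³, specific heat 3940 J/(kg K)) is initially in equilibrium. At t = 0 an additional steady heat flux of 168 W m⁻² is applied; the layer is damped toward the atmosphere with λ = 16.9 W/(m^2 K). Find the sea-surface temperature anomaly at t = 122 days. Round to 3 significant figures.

2.71 K

Areal heat capacity C = ρ c_p D = 1020 × 3940 × 139 = 5.59×10^8 J m⁻² K⁻¹.
τ = C / λ = 5.59×10^8 / 16.9 = 3.31×10^7 s.
Equilibrium anomaly ΔT_eq = F / λ = 168 / 16.9 = 9.94 K.
t = 122 days = 1.05×10^7 s, so t/τ = 0.319.
ΔT(t) = ΔT_eq (1 − e^(−t/τ)) = 9.94 × (1 − e^−0.319) = 2.71 K.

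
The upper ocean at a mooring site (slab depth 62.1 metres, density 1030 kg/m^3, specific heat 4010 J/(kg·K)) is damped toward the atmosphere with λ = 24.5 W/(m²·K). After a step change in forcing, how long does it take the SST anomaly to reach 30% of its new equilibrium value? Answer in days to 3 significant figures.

43.2 days

Areal heat capacity C = ρ c_p D = 1030 × 4010 × 62.1 = 2.56×10^8 J/(m²·K).
τ = C / λ = 2.56×10^8 / 24.5 = 1.05×10^7 s.
Fraction reached: 1 − e^(−t/τ) = 0.30 ⇒ t = −τ ln(1 − 0.30) = τ × 0.357.
t = 3.73×10^6 s = 43.2 days.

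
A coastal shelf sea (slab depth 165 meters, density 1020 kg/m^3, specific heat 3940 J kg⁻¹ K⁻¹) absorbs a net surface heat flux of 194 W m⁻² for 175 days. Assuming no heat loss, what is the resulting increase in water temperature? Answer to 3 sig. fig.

4.42 K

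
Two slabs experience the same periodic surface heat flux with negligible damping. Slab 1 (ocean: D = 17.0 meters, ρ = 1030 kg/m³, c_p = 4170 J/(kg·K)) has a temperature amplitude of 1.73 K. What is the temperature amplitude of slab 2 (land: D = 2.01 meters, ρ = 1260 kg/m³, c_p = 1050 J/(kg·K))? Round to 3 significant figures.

C_ocean = 7.30×10^7 J/(m²·K); C_land = 2.66×10^6 J/(m²·K).
A ∝ 1/C ⇒ A_land = A_ocean × C_ocean/C_land = 1.73 × 27.5 = 47.5 K.

47.5 K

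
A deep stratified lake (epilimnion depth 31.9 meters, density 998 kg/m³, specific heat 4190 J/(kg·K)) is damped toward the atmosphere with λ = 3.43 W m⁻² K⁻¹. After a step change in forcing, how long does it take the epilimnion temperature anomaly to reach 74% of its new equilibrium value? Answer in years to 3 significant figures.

1.66 years

Areal heat capacity C = ρ c_p D = 998 × 4190 × 31.9 = 1.33×10^8 J/(m²·K).
τ = C / λ = 1.33×10^8 / 3.43 = 3.89×10^7 s.
Fraction reached: 1 − e^(−t/τ) = 0.74 ⇒ t = −τ ln(1 − 0.74) = τ × 1.35.
t = 5.24×10^7 s = 1.66 years.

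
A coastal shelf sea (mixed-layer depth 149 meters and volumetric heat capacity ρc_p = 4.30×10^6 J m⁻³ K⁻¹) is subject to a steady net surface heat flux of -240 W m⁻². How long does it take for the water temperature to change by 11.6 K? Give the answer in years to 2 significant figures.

Areal heat capacity C = ρc_p × D = 4.30×10^6 × 149 = 6.41×10^8 J m⁻² K⁻¹.
Time required: Δt = C ΔT / F = 6.41×10^8 × -11.6 / -240 = 3.10×10^7 s.
In years: 3.10×10^7 s / (3.156×10^7 s/year) = 0.981 years.

0.98 years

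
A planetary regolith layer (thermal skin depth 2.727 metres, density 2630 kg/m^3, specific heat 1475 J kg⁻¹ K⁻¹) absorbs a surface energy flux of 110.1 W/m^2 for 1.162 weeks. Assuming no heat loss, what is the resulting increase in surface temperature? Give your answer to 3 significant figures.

Areal heat capacity C = ρ c_p D = 2630 × 1475 × 2.727 = 1.06×10^7 J m⁻² K⁻¹.
Net heat input Q = F Δt = 110.1 × (1.162 weeks × 6.048×10^5 s/week) = 7.74×10^7 J/m².
ΔT = Q / C = 7.74×10^7 / 1.06×10^7 = 7.31 K.

7.31 K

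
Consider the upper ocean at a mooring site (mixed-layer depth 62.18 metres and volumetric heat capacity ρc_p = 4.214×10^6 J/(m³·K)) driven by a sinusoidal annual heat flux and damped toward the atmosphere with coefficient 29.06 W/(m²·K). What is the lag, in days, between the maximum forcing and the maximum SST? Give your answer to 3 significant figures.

Areal heat capacity C = ρc_p × D = 4.214×10^6 × 62.18 = 2.62×10^8 J/(m^2 K).
ω = 2π / 3.15×10^7 s = 1.99×10^-7 s⁻¹.
Phase lag φ = arctan(Cω/λ) = arctan(52.2/29.06) = 1.06 rad.
Time lag = φ / ω = 1.06 / 1.99×10^-7 = 5.33×10^6 s = 61.7 days.

61.7 days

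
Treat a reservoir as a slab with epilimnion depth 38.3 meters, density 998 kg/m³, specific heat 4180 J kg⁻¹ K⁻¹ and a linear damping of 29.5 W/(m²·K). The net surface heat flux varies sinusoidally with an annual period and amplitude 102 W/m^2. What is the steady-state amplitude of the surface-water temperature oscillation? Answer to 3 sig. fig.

2.35 K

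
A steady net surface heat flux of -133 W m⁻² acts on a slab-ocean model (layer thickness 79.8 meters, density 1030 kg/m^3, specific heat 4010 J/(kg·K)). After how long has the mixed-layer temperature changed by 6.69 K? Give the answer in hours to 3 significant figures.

Areal heat capacity C = ρ c_p D = 1030 × 4010 × 79.8 = 3.30×10^8 J/(m²·K).
Time required: Δt = C ΔT / F = 3.30×10^8 × -6.69 / -133 = 1.66×10^7 s.
In hours: 1.66×10^7 s / (3600 s/hour) = 4610 hours.

4610 hours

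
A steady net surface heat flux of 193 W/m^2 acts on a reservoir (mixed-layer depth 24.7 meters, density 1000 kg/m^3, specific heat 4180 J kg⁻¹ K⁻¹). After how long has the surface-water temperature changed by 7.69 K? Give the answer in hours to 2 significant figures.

1100 hours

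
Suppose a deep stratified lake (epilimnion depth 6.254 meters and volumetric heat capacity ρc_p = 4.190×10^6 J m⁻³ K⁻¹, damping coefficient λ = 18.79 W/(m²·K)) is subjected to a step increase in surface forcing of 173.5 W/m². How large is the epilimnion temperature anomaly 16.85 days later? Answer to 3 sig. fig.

Areal heat capacity C = ρc_p × D = 4.190×10^6 × 6.254 = 2.62×10^7 J/(m^2 K).
τ = C / λ = 2.62×10^7 / 18.79 = 1.39×10^6 s.
Equilibrium anomaly ΔT_eq = F / λ = 173.5 / 18.79 = 9.23 K.
t = 16.85 days = 1.46×10^6 s, so t/τ = 1.04.
ΔT(t) = ΔT_eq (1 − e^(−t/τ)) = 9.23 × (1 − e^−1.04) = 5.98 K.

5.98 K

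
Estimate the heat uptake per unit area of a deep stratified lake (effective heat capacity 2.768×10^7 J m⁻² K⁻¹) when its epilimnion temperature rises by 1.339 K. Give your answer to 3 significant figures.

3.71×10^7

Areal heat capacity C = 2.768×10^7 J m⁻² K⁻¹ (given).
ΔQ = C ΔT = 2.77×10^7 × 1.339 = 3.71×10^7 J/m².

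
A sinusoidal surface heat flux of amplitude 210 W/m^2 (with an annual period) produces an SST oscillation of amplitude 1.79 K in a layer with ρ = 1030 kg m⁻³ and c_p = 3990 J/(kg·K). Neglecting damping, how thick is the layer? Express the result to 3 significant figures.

143 m

ω = 2π / 3.15×10^7 s = 1.99×10^-7 s⁻¹.
Required C = F₀ / (A ω) = 210 / (1.79 × 1.99×10^-7) = 5.89×10^8 J/(m²·K).
D = C / (ρ c_p) = 5.89×10^8 / (1030 × 3990) = 143 m.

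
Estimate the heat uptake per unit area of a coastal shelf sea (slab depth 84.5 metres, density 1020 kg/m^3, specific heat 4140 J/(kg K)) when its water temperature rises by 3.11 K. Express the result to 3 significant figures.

1.11×10^9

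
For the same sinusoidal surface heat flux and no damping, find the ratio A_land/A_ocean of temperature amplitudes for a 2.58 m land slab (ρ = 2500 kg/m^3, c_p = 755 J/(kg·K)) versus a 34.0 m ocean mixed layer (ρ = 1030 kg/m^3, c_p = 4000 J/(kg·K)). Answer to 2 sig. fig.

29

C_ocean = 1030 × 4000 × 34.0 = 1.40×10^8 J/(m²·K).
C_land = 2500 × 755 × 2.58 = 4.87×10^6 J/(m²·K).
Undamped amplitude ∝ 1/C, so A_land/A_ocean = C_ocean/C_land = 28.8.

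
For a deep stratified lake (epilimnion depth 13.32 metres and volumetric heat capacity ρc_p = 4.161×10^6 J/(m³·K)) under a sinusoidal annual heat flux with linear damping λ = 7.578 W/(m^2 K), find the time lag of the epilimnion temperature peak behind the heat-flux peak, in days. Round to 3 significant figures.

56.3 days

Areal heat capacity C = ρc_p × D = 4.161×10^6 × 13.32 = 5.54×10^7 J m⁻² K⁻¹.
ω = 2π / 3.15×10^7 s = 1.99×10^-7 s⁻¹.
Phase lag φ = arctan(Cω/λ) = arctan(11.0/7.578) = 0.969 rad.
Time lag = φ / ω = 0.969 / 1.99×10^-7 = 4.87×10^6 s = 56.3 days.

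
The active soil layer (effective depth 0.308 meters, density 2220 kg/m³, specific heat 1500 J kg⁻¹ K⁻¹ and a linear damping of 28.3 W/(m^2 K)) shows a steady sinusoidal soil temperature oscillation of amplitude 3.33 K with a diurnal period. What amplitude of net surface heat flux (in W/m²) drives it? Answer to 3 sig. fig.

Areal heat capacity C = ρ c_p D = 2220 × 1500 × 0.308 = 1.03×10^6 J m⁻² K⁻¹.
ω = 2π / 86400 s = 7.27×10^-5 s⁻¹.
√((Cω)² + λ²) = √((74.6)² + 28.3²) = 79.8 W/(m²·K).
F₀ = A × √((Cω)²+λ²) = 3.33 × 79.8 = 266 W/m².

266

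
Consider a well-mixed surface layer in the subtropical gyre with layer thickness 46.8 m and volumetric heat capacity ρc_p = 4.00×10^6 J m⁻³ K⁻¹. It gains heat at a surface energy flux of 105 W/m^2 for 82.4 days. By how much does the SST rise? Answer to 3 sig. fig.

Areal heat capacity C = ρc_p × D = 4.00×10^6 × 46.8 = 1.87×10^8 J m⁻² K⁻¹.
Net heat input Q = F Δt = 105 × (82.4 days × 86400 s/day) = 7.48×10^8 J/m².
ΔT = Q / C = 7.48×10^8 / 1.87×10^8 = 3.99 K.

3.99 K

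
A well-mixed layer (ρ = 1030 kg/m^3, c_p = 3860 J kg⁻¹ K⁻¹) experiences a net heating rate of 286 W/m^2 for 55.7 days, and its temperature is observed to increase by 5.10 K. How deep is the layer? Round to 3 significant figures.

Heat input Q = F Δt = 286 × 4.81×10^6 s = 1.38×10^9 J/m².
Required areal heat capacity C = Q / ΔT = 2.70×10^8 J/(m²·K).
Depth D = C / (ρ c_p) = 2.70×10^8 / (1030 × 3860) = 67.9 m.

67.9 m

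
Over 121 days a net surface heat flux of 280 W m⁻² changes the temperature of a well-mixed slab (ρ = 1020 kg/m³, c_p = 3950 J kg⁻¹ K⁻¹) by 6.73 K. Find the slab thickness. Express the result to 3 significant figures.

108 m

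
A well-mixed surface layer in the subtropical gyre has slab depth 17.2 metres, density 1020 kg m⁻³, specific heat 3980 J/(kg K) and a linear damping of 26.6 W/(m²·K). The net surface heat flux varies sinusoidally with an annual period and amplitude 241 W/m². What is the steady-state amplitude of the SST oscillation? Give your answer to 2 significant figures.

8.0 K

Areal heat capacity C = ρ c_p D = 1020 × 3980 × 17.2 = 6.98×10^7 J/(m^2 K).
Angular frequency ω = 2π / T = 2π / 3.15×10^7 s = 1.99×10^-7 s⁻¹.
√((Cω)² + λ²) = √((13.9)² + 26.6²) = 30.0 W/(m²·K).
Amplitude A = F₀ / √((Cω)²+λ²) = 241 / 30.0 = 8.03 K.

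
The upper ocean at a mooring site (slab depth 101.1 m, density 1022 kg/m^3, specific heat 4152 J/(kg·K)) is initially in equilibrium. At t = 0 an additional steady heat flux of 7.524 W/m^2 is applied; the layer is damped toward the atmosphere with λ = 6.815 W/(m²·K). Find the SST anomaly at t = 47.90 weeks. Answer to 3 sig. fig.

0.407 K

Areal heat capacity C = ρ c_p D = 1022 × 4152 × 101.1 = 4.29×10^8 J/(m²·K).
τ = C / λ = 4.29×10^8 / 6.815 = 6.29×10^7 s.
Equilibrium anomaly ΔT_eq = F / λ = 7.524 / 6.815 = 1.10 K.
t = 47.90 weeks = 2.90×10^7 s, so t/τ = 0.460.
ΔT(t) = ΔT_eq (1 − e^(−t/τ)) = 1.10 × (1 − e^−0.460) = 0.407 K.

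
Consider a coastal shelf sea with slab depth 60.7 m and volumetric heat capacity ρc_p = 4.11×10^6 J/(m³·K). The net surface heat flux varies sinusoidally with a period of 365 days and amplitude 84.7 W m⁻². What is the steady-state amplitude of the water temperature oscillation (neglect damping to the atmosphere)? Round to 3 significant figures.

1.70 K

Areal heat capacity C = ρc_p × D = 4.11×10^6 × 60.7 = 2.49×10^8 J/(m²·K).
Angular frequency ω = 2π / T = 2π / 3.15×10^7 s = 1.99×10^-7 s⁻¹.
Cω = 2.49×10^8 × 1.99×10^-7 = 49.7 W/(m²·K).
Amplitude A = F₀ / (Cω) = 84.7 / 49.7 = 1.70 K.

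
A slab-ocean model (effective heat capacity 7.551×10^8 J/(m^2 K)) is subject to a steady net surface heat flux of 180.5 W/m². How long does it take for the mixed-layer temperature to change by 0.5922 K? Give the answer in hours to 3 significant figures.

688 hours

Areal heat capacity C = 7.551×10^8 J/(m^2 K) (given).
Time required: Δt = C ΔT / F = 7.55×10^8 × 0.5922 / 180.5 = 2.48×10^6 s.
In hours: 2.48×10^6 s / (3600 s/hour) = 688 hours.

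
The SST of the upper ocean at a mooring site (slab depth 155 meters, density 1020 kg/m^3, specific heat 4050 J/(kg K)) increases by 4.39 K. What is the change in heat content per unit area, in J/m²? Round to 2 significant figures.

2.8×10^9

Areal heat capacity C = ρ c_p D = 1020 × 4050 × 155 = 6.40×10^8 J m⁻² K⁻¹.
ΔQ = C ΔT = 6.40×10^8 × 4.39 = 2.81×10^9 J/m².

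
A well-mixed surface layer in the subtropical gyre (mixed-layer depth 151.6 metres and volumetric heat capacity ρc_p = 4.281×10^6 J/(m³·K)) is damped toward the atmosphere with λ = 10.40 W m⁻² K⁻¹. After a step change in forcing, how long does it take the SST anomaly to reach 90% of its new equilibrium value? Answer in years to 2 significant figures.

4.6 years

Areal heat capacity C = ρc_p × D = 4.281×10^6 × 151.6 = 6.49×10^8 J/(m²·K).
τ = C / λ = 6.49×10^8 / 10.40 = 6.24×10^7 s.
Fraction reached: 1 − e^(−t/τ) = 0.90 ⇒ t = −τ ln(1 − 0.90) = τ × 2.30.
t = 1.44×10^8 s = 4.55 years.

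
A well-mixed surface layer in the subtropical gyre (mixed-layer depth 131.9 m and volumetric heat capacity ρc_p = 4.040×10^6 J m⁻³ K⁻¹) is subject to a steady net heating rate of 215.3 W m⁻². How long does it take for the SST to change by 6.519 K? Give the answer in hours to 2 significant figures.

4500 hours

Areal heat capacity C = ρc_p × D = 4.040×10^6 × 131.9 = 5.33×10^8 J/(m^2 K).
Time required: Δt = C ΔT / F = 5.33×10^8 × 6.519 / 215.3 = 1.61×10^7 s.
In hours: 1.61×10^7 s / (3600 s/hour) = 4480 hours.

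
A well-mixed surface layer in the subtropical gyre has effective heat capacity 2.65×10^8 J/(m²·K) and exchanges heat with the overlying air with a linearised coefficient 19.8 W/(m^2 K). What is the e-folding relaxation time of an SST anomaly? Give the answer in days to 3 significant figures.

Areal heat capacity C = 2.65×10^8 J/(m²·K) (given).
Relaxation time τ = C / λ = 2.65×10^8 / 19.8 = 1.34×10^7 s.
In days: 1.34×10^7 s / (86400 s/day) = 155 days.

155 days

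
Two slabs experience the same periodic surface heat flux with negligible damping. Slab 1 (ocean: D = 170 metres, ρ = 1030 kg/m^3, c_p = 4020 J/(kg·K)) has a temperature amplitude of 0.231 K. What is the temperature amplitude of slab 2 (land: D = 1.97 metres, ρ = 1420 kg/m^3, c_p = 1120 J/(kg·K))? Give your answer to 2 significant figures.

52 K

C_ocean = 7.04×10^8 J/(m²·K); C_land = 3.13×10^6 J/(m²·K).
A ∝ 1/C ⇒ A_land = A_ocean × C_ocean/C_land = 0.231 × 225 = 51.9 K.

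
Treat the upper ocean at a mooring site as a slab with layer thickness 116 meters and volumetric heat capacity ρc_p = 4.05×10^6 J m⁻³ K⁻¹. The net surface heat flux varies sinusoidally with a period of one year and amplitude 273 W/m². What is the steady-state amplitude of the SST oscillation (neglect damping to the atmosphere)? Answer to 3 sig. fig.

Areal heat capacity C = ρc_p × D = 4.05×10^6 × 116 = 4.70×10^8 J/(m²·K).
Angular frequency ω = 2π / T = 2π / 3.15×10^7 s = 1.99×10^-7 s⁻¹.
Cω = 4.70×10^8 × 1.99×10^-7 = 93.6 W/(m²·K).
Amplitude A = F₀ / (Cω) = 273 / 93.6 = 2.92 K.

2.92 K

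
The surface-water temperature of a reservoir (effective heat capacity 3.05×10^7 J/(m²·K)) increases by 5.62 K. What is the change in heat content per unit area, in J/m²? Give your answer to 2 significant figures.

Areal heat capacity C = 3.05×10^7 J/(m²·K) (given).
ΔQ = C ΔT = 3.05×10^7 × 5.62 = 1.71×10^8 J/m².

1.7×10^8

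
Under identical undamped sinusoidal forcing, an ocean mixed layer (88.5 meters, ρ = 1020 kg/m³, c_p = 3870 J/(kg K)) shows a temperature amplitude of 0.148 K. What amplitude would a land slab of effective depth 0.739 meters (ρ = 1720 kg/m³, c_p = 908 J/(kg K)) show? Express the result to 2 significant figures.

45 K

C_ocean = 3.49×10^8 J/(m²·K); C_land = 1.15×10^6 J/(m²·K).
A ∝ 1/C ⇒ A_land = A_ocean × C_ocean/C_land = 0.148 × 303 = 44.8 K.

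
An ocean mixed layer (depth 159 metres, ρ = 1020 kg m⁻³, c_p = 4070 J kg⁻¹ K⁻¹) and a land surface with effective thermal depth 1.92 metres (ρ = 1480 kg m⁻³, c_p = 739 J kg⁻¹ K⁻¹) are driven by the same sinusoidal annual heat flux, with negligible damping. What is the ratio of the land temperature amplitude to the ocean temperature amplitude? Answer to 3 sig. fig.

314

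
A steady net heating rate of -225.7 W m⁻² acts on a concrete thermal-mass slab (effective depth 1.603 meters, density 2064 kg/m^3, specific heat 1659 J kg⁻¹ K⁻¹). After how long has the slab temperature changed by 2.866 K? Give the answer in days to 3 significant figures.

Areal heat capacity C = ρ c_p D = 2064 × 1659 × 1.603 = 5.49×10^6 J/(m^2 K).
Time required: Δt = C ΔT / F = 5.49×10^6 × -2.866 / -225.7 = 69700 s.
In days: 69700 s / (86400 s/day) = 0.807 days.

0.807 days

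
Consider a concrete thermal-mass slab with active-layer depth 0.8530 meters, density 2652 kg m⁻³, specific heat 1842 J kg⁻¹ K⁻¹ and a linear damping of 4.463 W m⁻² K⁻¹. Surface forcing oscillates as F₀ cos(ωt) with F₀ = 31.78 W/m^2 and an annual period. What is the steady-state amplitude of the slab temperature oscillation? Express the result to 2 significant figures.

7.0 K

Areal heat capacity C = ρ c_p D = 2652 × 1842 × 0.8530 = 4.17×10^6 J m⁻² K⁻¹.
Angular frequency ω = 2π / T = 2π / 3.15×10^7 s = 1.99×10^-7 s⁻¹.
√((Cω)² + λ²) = √((0.830)² + 4.463²) = 4.54 W/(m²·K).
Amplitude A = F₀ / √((Cω)²+λ²) = 31.78 / 4.54 = 7.00 K.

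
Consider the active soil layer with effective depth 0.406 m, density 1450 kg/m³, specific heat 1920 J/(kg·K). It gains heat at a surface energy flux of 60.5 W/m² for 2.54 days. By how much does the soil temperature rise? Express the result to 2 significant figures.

Areal heat capacity C = ρ c_p D = 1450 × 1920 × 0.406 = 1.13×10^6 J/(m²·K).
Net heat input Q = F Δt = 60.5 × (2.54 days × 86400 s/day) = 1.33×10^7 J/m².
ΔT = Q / C = 1.33×10^7 / 1.13×10^6 = 11.7 K.

12 K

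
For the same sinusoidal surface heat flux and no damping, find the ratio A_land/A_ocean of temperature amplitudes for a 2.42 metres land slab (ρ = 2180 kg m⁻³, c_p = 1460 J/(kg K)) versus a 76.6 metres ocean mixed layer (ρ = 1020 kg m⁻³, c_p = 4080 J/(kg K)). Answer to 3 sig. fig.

C_ocean = 1020 × 4080 × 76.6 = 3.19×10^8 J/(m²·K).
C_land = 2180 × 1460 × 2.42 = 7.70×10^6 J/(m²·K).
Undamped amplitude ∝ 1/C, so A_land/A_ocean = C_ocean/C_land = 41.4.

41.4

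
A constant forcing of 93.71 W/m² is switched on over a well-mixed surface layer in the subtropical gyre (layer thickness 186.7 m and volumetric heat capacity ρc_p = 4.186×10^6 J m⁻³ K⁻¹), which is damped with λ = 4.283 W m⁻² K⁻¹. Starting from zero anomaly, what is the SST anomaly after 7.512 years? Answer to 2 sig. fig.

Areal heat capacity C = ρc_p × D = 4.186×10^6 × 186.7 = 7.82×10^8 J/(m^2 K).
τ = C / λ = 7.82×10^8 / 4.283 = 1.82×10^8 s.
Equilibrium anomaly ΔT_eq = F / λ = 93.71 / 4.283 = 21.9 K.
t = 7.512 years = 2.37×10^8 s, so t/τ = 1.30.
ΔT(t) = ΔT_eq (1 − e^(−t/τ)) = 21.9 × (1 − e^−1.30) = 15.9 K.

16 K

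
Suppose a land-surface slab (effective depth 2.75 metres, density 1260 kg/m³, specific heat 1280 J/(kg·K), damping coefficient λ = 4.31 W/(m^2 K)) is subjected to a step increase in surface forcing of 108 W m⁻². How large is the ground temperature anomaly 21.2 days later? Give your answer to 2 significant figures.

21 K

Areal heat capacity C = ρ c_p D = 1260 × 1280 × 2.75 = 4.44×10^6 J m⁻² K⁻¹.
τ = C / λ = 4.44×10^6 / 4.31 = 1.03×10^6 s.
Equilibrium anomaly ΔT_eq = F / λ = 108 / 4.31 = 25.1 K.
t = 21.2 days = 1.83×10^6 s, so t/τ = 1.78.
ΔT(t) = ΔT_eq (1 − e^(−t/τ)) = 25.1 × (1 − e^−1.78) = 20.8 K.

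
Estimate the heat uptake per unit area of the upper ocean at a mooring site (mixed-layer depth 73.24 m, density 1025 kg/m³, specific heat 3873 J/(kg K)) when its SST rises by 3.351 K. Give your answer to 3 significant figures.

Areal heat capacity C = ρ c_p D = 1025 × 3873 × 73.24 = 2.91×10^8 J m⁻² K⁻¹.
ΔQ = C ΔT = 2.91×10^8 × 3.351 = 9.74×10^8 J/m².

9.74×10^8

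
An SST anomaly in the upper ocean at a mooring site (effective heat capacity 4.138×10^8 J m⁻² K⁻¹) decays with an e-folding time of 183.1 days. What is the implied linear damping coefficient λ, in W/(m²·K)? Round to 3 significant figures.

26.2

Areal heat capacity C = 4.138×10^8 J m⁻² K⁻¹ (given).
τ = 183.1 days = 1.58×10^7 s.
λ = C / τ = 4.14×10^8 / 1.58×10^7 = 26.2 W/(m²·K).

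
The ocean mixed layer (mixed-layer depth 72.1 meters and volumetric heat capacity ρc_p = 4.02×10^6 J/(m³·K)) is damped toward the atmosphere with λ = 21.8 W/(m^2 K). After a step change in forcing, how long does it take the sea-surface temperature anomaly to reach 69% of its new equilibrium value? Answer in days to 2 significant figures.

180 days

Areal heat capacity C = ρc_p × D = 4.02×10^6 × 72.1 = 2.90×10^8 J m⁻² K⁻¹.
τ = C / λ = 2.90×10^8 / 21.8 = 1.33×10^7 s.
Fraction reached: 1 − e^(−t/τ) = 0.69 ⇒ t = −τ ln(1 − 0.69) = τ × 1.17.
t = 1.56×10^7 s = 180 days.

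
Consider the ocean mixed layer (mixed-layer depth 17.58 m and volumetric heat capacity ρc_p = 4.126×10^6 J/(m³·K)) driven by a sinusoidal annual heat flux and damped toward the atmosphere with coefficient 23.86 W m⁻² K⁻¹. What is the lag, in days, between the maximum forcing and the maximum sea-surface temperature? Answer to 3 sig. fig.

31.6 days

Areal heat capacity C = ρc_p × D = 4.126×10^6 × 17.58 = 7.25×10^7 J/(m²·K).
ω = 2π / 3.15×10^7 s = 1.99×10^-7 s⁻¹.
Phase lag φ = arctan(Cω/λ) = arctan(14.5/23.86) = 0.545 rad.
Time lag = φ / ω = 0.545 / 1.99×10^-7 = 2.73×10^6 s = 31.6 days.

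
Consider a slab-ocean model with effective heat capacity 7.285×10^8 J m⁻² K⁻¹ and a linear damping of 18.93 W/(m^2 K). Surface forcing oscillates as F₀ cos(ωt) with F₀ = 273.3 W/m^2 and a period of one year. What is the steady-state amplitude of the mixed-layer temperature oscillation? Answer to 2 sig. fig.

Areal heat capacity C = 7.285×10^8 J m⁻² K⁻¹ (given).
Angular frequency ω = 2π / T = 2π / 3.15×10^7 s = 1.99×10^-7 s⁻¹.
√((Cω)² + λ²) = √((145)² + 18.93²) = 146 W/(m²·K).
Amplitude A = F₀ / √((Cω)²+λ²) = 273.3 / 146 = 1.87 K.

1.9 K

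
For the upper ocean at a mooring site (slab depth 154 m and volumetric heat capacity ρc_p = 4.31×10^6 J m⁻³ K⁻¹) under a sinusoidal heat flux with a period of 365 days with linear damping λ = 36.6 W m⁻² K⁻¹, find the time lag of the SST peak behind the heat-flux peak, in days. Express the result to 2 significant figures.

76 days

Areal heat capacity C = ρc_p × D = 4.31×10^6 × 154 = 6.64×10^8 J/(m²·K).
ω = 2π / 3.15×10^7 s = 1.99×10^-7 s⁻¹.
Phase lag φ = arctan(Cω/λ) = arctan(132/36.6) = 1.30 rad.
Time lag = φ / ω = 1.30 / 1.99×10^-7 = 6.53×10^6 s = 75.6 days.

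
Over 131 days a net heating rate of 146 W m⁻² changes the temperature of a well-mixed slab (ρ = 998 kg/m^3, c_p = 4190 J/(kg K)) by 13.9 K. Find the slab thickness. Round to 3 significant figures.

Heat input Q = F Δt = 146 × 1.13×10^7 s = 1.65×10^9 J/m².
Required areal heat capacity C = Q / ΔT = 1.19×10^8 J/(m²·K).
Depth D = C / (ρ c_p) = 1.19×10^8 / (998 × 4190) = 28.4 m.

28.4 m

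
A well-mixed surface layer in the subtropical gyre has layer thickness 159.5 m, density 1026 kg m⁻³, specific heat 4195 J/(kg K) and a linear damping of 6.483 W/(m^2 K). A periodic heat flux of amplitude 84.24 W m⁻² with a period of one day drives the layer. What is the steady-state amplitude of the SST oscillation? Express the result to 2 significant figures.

Areal heat capacity C = ρ c_p D = 1026 × 4195 × 159.5 = 6.86×10^8 J/(m²·K).
Angular frequency ω = 2π / T = 2π / 86400 s = 7.27×10^-5 s⁻¹.
√((Cω)² + λ²) = √((49900)² + 6.483²) = 49900 W/(m²·K).
Amplitude A = F₀ / √((Cω)²+λ²) = 84.24 / 49900 = 0.00169 K.

0.0017 K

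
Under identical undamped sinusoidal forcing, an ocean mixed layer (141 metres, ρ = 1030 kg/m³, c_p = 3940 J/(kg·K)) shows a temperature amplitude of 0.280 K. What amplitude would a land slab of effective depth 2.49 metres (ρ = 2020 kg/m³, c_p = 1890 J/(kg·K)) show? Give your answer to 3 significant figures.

16.9 K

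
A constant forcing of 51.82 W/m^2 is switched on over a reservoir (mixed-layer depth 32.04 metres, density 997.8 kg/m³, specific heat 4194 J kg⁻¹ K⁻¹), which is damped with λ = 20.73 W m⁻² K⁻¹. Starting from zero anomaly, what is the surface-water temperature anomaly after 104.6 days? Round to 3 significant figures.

1.88 K

Areal heat capacity C = ρ c_p D = 997.8 × 4194 × 32.04 = 1.34×10^8 J/(m^2 K).
τ = C / λ = 1.34×10^8 / 20.73 = 6.47×10^6 s.
Equilibrium anomaly ΔT_eq = F / λ = 51.82 / 20.73 = 2.50 K.
t = 104.6 days = 9.04×10^6 s, so t/τ = 1.40.
ΔT(t) = ΔT_eq (1 − e^(−t/τ)) = 2.50 × (1 − e^−1.40) = 1.88 K.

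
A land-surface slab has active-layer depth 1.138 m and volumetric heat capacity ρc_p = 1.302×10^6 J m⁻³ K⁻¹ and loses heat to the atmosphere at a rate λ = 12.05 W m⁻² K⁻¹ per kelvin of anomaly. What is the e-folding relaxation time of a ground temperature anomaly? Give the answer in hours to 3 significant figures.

Areal heat capacity C = ρc_p × D = 1.302×10^6 × 1.138 = 1.48×10^6 J/(m²·K).
Relaxation time τ = C / λ = 1.48×10^6 / 12.05 = 1.23×10^5 s.
In hours: 1.23×10^5 s / (3600 s/hour) = 34.2 hours.

34.2 hours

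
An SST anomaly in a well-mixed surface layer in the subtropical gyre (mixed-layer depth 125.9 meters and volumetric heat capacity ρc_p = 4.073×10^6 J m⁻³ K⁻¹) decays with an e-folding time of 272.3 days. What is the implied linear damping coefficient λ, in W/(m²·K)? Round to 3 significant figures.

Areal heat capacity C = ρc_p × D = 4.073×10^6 × 125.9 = 5.13×10^8 J/(m²·K).
τ = 272.3 days = 2.35×10^7 s.
λ = C / τ = 5.13×10^8 / 2.35×10^7 = 21.8 W/(m²·K).

21.8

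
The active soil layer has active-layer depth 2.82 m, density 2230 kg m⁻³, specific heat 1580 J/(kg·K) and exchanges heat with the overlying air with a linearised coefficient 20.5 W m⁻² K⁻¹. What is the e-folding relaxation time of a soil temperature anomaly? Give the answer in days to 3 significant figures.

Areal heat capacity C = ρ c_p D = 2230 × 1580 × 2.82 = 9.94×10^6 J m⁻² K⁻¹.
Relaxation time τ = C / λ = 9.94×10^6 / 20.5 = 4.85×10^5 s.
In days: 4.85×10^5 s / (86400 s/day) = 5.61 days.

5.61 days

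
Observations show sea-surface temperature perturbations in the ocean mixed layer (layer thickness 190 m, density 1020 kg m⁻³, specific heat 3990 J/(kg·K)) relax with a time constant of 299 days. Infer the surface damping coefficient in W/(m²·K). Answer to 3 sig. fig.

29.9

Areal heat capacity C = ρ c_p D = 1020 × 3990 × 190 = 7.73×10^8 J/(m^2 K).
τ = 299 days = 2.58×10^7 s.
λ = C / τ = 7.73×10^8 / 2.58×10^7 = 29.9 W/(m²·K).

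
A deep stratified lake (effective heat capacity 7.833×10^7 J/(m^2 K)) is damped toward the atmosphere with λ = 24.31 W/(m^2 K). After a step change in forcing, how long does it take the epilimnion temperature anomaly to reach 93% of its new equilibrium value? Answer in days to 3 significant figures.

99.2 days

Areal heat capacity C = 7.833×10^7 J/(m^2 K) (given).
τ = C / λ = 7.83×10^7 / 24.31 = 3.22×10^6 s.
Fraction reached: 1 − e^(−t/τ) = 0.93 ⇒ t = −τ ln(1 − 0.93) = τ × 2.66.
t = 8.57×10^6 s = 99.2 days.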